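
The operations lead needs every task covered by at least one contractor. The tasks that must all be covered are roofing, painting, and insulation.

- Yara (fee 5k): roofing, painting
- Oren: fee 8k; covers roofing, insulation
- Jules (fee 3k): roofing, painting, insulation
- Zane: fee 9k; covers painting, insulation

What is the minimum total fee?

3

This is an integer covering problem.
Jules alone covers roofing, painting, insulation — every task.
Total fee: 3.
No cover costs less than 3.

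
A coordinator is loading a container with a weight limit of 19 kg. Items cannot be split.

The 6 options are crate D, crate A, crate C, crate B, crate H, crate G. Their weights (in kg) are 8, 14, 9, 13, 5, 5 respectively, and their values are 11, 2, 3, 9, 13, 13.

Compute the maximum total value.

Take crate D, crate H, and crate G: weight 8 + 5 + 5 = 18 ≤ 19, value 11 + 13 + 13 = 37.
No other feasible combination does better.

37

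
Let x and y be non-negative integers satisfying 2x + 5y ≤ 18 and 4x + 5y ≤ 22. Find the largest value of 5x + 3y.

25

Relaxing integrality, the LP optimum is 27.50 at (x,y) = (5.5, 0), which is not an integer point.
(x,y)=(5,0): 2·5+5·0=10≤18, 4·5+5·0=20≤22, objective 25.
(x,y)=(4,1): 2·4+5·1=13≤18, 4·4+5·1=21≤22, objective 23.
(x,y)=(4,0): 2·4+5·0=8≤18, 4·4+5·0=16≤22, objective 20.
Maximum is 25 at (x,y)=(5,0).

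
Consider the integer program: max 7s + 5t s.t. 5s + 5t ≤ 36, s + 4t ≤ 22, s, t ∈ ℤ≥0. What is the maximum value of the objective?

(s,t)=(7,0) is feasible, giving 49.
(s,t)=(6,1) is feasible, giving 47.
(s,t)=(6,0) is feasible, giving 42.
No feasible integer point exceeds 49.

49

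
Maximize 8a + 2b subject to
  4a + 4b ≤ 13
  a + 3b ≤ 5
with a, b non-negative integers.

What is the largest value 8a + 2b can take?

Relaxing integrality, the LP optimum is 26.00 at (a,b) = (3.25, 0), which is not an integer point.
(a,b)=(3,0): 4·3+4·0=12≤13, 1·3+3·0=3≤5, objective 24.
(a,b)=(2,1): 4·2+4·1=12≤13, 1·2+3·1=5≤5, objective 18.
(a,b)=(2,0): 4·2+4·0=8≤13, 1·2+3·0=2≤5, objective 16.
No feasible integer point exceeds 24.

24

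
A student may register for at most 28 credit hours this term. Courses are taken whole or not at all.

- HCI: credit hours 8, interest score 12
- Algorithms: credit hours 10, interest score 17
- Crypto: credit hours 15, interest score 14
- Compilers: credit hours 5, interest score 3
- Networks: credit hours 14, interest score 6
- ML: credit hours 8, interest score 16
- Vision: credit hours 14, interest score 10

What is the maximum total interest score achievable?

HCI + Algorithms + ML: credit hours 8 + 10 + 8 = 26 ≤ 28, interest score 12 + 17 + 16 = 45.
Algorithms + Compilers + ML: credit hours 10 + 5 + 8 = 23 ≤ 28, interest score 17 + 3 + 16 = 36.
Best is HCI, Algorithms, and ML with total interest score 45.

45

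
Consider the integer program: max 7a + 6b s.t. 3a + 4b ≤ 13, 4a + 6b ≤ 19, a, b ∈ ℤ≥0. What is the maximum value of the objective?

(a,b)=(4,0) is feasible, giving 28.
(a,b)=(3,1) is feasible, giving 27.
(a,b)=(3,0) is feasible, giving 21.
Maximum is 28 at (a,b)=(4,0).

28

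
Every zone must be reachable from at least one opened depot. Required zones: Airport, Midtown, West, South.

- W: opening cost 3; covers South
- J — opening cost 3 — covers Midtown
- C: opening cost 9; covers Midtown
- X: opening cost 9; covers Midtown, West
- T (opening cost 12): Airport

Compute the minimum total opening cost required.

This is an integer covering problem.
Choose W, X, and T: together they cover Airport, Midtown, West, South — every zone.
Total opening cost: 3 + 9 + 12 = 24.

24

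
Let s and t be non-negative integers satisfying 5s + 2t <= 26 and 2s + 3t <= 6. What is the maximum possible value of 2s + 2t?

6

(s,t)=(3,0) is feasible, giving 6.
(s,t)=(2,0) is feasible, giving 4.
Maximum is 6 at (s,t)=(3,0).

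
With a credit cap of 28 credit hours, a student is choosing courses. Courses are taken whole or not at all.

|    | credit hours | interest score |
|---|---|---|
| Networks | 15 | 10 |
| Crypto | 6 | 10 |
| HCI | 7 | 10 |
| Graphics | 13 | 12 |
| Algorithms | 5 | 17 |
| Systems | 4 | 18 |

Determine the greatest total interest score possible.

57

Crypto + HCI + Algorithms + Systems: credit hours 6 + 7 + 5 + 4 = 22 ≤ 28, interest score 10 + 10 + 17 + 18 = 55.
Crypto + Graphics + Algorithms + Systems: credit hours 6 + 13 + 5 + 4 = 28 ≤ 28, interest score 10 + 12 + 17 + 18 = 57.
Graphics + Algorithms + Systems: credit hours 13 + 5 + 4 = 22 ≤ 28, interest score 12 + 17 + 18 = 47.
Best is Crypto, Graphics, Algorithms, and Systems with total interest score 57.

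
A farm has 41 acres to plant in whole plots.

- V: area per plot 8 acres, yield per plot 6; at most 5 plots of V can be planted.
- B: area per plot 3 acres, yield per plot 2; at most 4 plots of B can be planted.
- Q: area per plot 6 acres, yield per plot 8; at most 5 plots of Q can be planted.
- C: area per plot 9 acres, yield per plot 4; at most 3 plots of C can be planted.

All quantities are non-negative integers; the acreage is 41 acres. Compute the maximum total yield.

Q has the best ratio (8/6); taking only Q gives at most 5×8 = 40 (stopped by the supply cap of 5).
Mixing does better — 1×V, 1×B, and 5×Q: area 41 ≤ 41, yield 1·6 + 1·2 + 5·8 = 48.

48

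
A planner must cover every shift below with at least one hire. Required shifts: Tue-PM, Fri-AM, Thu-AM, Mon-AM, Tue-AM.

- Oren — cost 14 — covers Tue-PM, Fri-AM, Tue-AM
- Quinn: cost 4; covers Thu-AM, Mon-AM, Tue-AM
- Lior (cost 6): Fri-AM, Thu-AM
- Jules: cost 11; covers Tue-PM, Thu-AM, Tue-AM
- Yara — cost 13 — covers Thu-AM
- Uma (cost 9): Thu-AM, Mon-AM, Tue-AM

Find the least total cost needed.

This is an integer covering problem.
The greedy cost-per-new-shift heuristic would pick Quinn, Lior, and Jules for 21, but a cheaper cover exists.
Choose Oren and Quinn: together they cover Tue-PM, Fri-AM, Thu-AM, Mon-AM, Tue-AM — every shift.
Total cost: 14 + 4 = 18.
No cover costs less than 18.

18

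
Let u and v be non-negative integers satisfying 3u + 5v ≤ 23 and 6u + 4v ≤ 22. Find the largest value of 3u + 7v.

31

Relaxing integrality, the LP optimum is 32.20 at (u,v) = (0, 4.6), which is not an integer point.
(u,v)=(1,4): 3·1+5·4=23≤23, 6·1+4·4=22≤22, objective 31.
(u,v)=(0,4): 3·0+5·4=20≤23, 6·0+4·4=16≤22, objective 28.
(u,v)=(1,3): 3·1+5·3=18≤23, 6·1+4·3=18≤22, objective 24.
(u,v)=(0,3): 3·0+5·3=15≤23, 6·0+4·3=12≤22, objective 21.
No feasible integer point exceeds 31.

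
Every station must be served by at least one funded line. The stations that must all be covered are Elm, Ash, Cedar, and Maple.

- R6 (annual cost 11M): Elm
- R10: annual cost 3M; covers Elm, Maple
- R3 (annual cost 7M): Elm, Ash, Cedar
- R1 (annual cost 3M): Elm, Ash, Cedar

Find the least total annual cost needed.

Choose R10 and R1: together they cover Elm, Ash, Cedar, Maple — every station.
Total annual cost: 3 + 3 = 6.

6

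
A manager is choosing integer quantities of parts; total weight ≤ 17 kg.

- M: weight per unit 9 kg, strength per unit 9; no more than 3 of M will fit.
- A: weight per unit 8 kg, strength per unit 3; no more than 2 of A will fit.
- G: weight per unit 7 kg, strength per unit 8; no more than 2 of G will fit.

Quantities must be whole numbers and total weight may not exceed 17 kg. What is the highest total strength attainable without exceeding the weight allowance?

17

This is a bounded integer knapsack.
2×G: weight 14 ≤ 17, strength 2·8 = 16.
1×M and 1×G: weight 16 ≤ 17, strength 1·9 + 1·8 = 17.
Best is 17.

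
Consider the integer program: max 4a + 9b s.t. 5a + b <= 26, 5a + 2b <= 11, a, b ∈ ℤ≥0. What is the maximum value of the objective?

(a,b)=(0,5): 5·0+1·5=5≤26, 5·0+2·5=10≤11, objective 45.
(a,b)=(0,4): 5·0+1·4=4≤26, 5·0+2·4=8≤11, objective 36.
Maximum is 45 at (a,b)=(0,5).

45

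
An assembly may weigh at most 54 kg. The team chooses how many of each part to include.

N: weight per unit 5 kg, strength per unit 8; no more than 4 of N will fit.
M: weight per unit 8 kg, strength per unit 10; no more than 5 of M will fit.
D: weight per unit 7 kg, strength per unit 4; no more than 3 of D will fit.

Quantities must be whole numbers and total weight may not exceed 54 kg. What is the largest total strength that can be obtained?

N has the best ratio (8/5); taking only N gives at most 4×8 = 32 (stopped by the supply cap of 4).
Mixing does better — 4×N and 4×M: weight 52 ≤ 54, strength 4·8 + 4·10 = 72.

72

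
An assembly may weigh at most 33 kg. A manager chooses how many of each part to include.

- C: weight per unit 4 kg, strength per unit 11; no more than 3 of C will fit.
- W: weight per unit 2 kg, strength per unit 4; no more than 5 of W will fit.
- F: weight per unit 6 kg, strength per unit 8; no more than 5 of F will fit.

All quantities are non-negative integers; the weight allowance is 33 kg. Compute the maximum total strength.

3×C, 1×W, and 3×F: weight 32 ≤ 33, strength 3·11 + 1·4 + 3·8 = 61.
3×C, 4×W, and 2×F: weight 32 ≤ 33, strength 3·11 + 4·4 + 2·8 = 65.
Best is 65.

65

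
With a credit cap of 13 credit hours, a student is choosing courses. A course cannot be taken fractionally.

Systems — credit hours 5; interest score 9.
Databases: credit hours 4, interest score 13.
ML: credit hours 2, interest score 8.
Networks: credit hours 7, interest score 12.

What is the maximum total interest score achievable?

Treat it as a binary knapsack problem.
Take Databases, ML, and Networks: credit hours 4 + 2 + 7 = 13 ≤ 13, interest score 13 + 8 + 12 = 33.
No other feasible combination does better.

33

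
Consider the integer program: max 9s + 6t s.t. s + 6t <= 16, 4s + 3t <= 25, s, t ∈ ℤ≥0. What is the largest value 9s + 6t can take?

(s,t)=(6,0): 1·6+6·0=6≤16, 4·6+3·0=24≤25, objective 54.
(s,t)=(5,1): 1·5+6·1=11≤16, 4·5+3·1=23≤25, objective 51.
(s,t)=(5,0): 1·5+6·0=5≤16, 4·5+3·0=20≤25, objective 45.
Maximum is 54 at (s,t)=(6,0).

54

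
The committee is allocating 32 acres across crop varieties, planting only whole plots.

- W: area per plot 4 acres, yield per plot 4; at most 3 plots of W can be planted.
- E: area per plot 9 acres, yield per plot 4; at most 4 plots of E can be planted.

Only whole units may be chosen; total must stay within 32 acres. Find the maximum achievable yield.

20

This is a bounded integer knapsack.
Take 3×W and 2×E: area 30 ≤ 32, yield 3·4 + 2·4 = 20.
W has the best ratio (4/4) and is taken to its limit of 3; remaining capacity is filled optimally with the others.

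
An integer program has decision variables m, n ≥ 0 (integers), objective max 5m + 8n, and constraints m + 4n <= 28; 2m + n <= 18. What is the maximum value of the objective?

(m,n)=(6,5) is feasible, giving 70.
(m,n)=(7,4) is feasible, giving 67.
Maximum is 70 at (m,n)=(6,5).

70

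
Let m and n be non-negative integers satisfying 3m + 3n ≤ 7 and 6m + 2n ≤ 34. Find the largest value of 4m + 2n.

8

(m,n)=(2,0) is feasible, giving 8.
(m,n)=(1,1) is feasible, giving 6.
No feasible integer point exceeds 8.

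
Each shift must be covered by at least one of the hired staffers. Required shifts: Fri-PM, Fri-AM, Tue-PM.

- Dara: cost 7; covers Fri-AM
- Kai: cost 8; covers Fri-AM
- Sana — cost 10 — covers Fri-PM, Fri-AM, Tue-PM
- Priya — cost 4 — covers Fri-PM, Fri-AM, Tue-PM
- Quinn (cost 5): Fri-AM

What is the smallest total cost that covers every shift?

4

Priya alone covers Fri-PM, Fri-AM, Tue-PM — every shift.
Total cost: 4.
No cover costs less than 4.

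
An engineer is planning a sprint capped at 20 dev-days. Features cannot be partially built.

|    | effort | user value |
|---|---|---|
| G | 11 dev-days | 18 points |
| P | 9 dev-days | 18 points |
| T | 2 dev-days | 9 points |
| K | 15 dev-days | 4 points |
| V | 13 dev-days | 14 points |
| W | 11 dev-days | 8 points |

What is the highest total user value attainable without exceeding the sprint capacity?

36

This is a 0-1 knapsack instance.
Take G and P: effort 11 + 9 = 20 ≤ 20, user value 18 + 18 = 36.
No other feasible combination does better.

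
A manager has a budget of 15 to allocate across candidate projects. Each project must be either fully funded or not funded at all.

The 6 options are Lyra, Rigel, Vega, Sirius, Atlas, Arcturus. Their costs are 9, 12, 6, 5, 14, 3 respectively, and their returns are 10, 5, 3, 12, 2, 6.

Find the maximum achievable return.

Lyra + Sirius: cost 9 + 5 = 14 ≤ 15, return 10 + 12 = 22.
Vega + Sirius + Arcturus: cost 6 + 5 + 3 = 14 ≤ 15, return 3 + 12 + 6 = 21.
Best is Lyra and Sirius with total return 22.

22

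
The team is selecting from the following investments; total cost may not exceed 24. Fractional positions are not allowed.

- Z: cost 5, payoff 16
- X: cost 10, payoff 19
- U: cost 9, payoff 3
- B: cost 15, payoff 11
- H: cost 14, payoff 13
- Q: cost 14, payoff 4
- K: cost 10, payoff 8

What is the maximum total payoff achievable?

38

Z + X + U: cost 5 + 10 + 9 = 24 ≤ 24, payoff 16 + 19 + 3 = 38.
X + H: cost 10 + 14 = 24 ≤ 24, payoff 19 + 13 = 32.
Z + X: cost 5 + 10 = 15 ≤ 24, payoff 16 + 19 = 35.
Best is Z, X, and U with total payoff 38.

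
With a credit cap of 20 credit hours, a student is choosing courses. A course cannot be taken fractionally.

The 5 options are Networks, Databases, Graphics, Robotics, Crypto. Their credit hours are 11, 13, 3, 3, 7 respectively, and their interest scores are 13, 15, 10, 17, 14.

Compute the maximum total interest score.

Allowing fractional choices, the relaxed optimum would be about 49.3, but courses are indivisible.
Graphics + Robotics + Crypto: credit hours 3 + 3 + 7 = 13 ≤ 20, interest score 10 + 17 + 14 = 41.
Databases + Graphics + Robotics: credit hours 13 + 3 + 3 = 19 ≤ 20, interest score 15 + 10 + 17 = 42.
Networks + Graphics + Robotics: credit hours 11 + 3 + 3 = 17 ≤ 20, interest score 13 + 10 + 17 = 40.
Best is Databases, Graphics, and Robotics with total interest score 42.

42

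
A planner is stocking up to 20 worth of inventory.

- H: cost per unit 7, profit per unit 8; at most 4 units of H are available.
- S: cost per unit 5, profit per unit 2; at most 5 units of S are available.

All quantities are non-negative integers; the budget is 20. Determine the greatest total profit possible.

18

H has the best ratio (8/7); taking only H gives at most 2×8 = 16 (stopped by the cost limit).
Mixing does better — 2×H and 1×S: cost 19 ≤ 20, profit 2·8 + 1·2 = 18.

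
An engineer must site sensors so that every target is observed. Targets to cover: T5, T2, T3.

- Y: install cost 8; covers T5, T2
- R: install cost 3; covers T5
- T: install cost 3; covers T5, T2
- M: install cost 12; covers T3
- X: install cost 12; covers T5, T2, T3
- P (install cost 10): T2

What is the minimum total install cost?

12

The greedy cost-per-new-target heuristic would pick T and M for 15, but a cheaper cover exists.
X alone covers T5, T2, T3 — every target.
Total install cost: 12.
No cover costs less than 12.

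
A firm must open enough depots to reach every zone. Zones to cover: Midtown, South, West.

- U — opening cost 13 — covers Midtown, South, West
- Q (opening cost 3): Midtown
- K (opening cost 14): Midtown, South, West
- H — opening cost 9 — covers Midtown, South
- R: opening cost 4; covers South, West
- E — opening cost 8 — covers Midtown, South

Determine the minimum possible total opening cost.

Choose Q and R: together they cover Midtown, South, West — every zone.
Total opening cost: 3 + 4 = 7.
No cover costs less than 7.

7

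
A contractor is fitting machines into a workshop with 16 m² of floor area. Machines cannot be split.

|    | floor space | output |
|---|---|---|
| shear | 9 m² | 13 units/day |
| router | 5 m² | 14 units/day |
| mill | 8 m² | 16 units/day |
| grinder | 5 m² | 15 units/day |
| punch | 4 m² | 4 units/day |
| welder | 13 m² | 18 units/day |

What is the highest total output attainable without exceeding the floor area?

33

router + grinder + punch: floor space 5 + 5 + 4 = 14 ≤ 16, output 14 + 15 + 4 = 33.
router + mill: floor space 5 + 8 = 13 ≤ 16, output 14 + 16 = 30.
mill + grinder: floor space 8 + 5 = 13 ≤ 16, output 16 + 15 = 31.
Best is router, grinder, and punch with total output 33.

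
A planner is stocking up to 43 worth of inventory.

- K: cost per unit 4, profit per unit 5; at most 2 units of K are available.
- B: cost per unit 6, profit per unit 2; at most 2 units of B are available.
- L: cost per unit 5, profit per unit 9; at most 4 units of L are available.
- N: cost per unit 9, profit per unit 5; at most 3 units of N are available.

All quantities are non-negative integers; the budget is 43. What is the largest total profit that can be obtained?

53

This is a bounded integer knapsack.
2×K, 1×B, 4×L, and 1×N: cost 43 ≤ 43, profit 2·5 + 1·2 + 4·9 + 1·5 = 53.
1×K, 4×L, and 2×N: cost 42 ≤ 43, profit 1·5 + 4·9 + 2·5 = 51.
Best is 53.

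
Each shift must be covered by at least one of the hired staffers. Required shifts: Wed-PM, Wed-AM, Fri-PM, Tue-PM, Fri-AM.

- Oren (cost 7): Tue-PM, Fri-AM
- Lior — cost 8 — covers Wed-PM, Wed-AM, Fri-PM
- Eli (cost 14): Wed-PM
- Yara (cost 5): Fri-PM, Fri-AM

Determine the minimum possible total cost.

Choose Oren and Lior: together they cover Wed-PM, Wed-AM, Fri-PM, Tue-PM, Fri-AM — every shift.
Total cost: 7 + 8 = 15.

15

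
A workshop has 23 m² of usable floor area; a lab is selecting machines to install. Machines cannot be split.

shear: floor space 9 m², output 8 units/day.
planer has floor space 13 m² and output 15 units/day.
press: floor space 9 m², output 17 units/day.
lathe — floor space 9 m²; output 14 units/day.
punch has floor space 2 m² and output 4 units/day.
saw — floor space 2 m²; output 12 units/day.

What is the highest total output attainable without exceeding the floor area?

Allowing fractional choices, the relaxed optimum would be about 48.2, but machines are indivisible.
press + lathe + saw: floor space 9 + 9 + 2 = 20 ≤ 23, output 17 + 14 + 12 = 43.
press + lathe + punch + saw: floor space 9 + 9 + 2 + 2 = 22 ≤ 23, output 17 + 14 + 4 + 12 = 47.
shear + press + punch + saw: floor space 9 + 9 + 2 + 2 = 22 ≤ 23, output 8 + 17 + 4 + 12 = 41.
Best is press, lathe, punch, and saw with total output 47.

47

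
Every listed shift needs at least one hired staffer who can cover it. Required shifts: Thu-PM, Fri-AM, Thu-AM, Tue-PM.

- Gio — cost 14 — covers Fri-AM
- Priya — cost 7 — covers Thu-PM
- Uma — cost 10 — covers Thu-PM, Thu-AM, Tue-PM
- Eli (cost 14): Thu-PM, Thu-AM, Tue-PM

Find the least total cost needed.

24

Choose Gio and Uma: together they cover Thu-PM, Fri-AM, Thu-AM, Tue-PM — every shift.
Total cost: 14 + 10 = 24.
No cover costs less than 24.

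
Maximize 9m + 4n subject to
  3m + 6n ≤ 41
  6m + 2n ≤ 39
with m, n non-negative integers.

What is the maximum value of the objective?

(m,n)=(5,4): 3·5+6·4=39≤41, 6·5+2·4=38≤39, objective 61.
(m,n)=(5,3): 3·5+6·3=33≤41, 6·5+2·3=36≤39, objective 57.
(m,n)=(4,4): 3·4+6·4=36≤41, 6·4+2·4=32≤39, objective 52.
Maximum is 61 at (m,n)=(5,4).

61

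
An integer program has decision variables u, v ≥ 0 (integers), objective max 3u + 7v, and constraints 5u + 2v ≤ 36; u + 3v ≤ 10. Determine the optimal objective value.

26

The continuous relaxation peaks at (6.77, 1.08) with value 27.85; rounding to a feasible lattice point costs some objective.
(u,v)=(4,2): 5·4+2·2=24≤36, 1·4+3·2=10≤10, objective 26.
(u,v)=(6,1): 5·6+2·1=32≤36, 1·6+3·1=9≤10, objective 25.
(u,v)=(3,2): 5·3+2·2=19≤36, 1·3+3·2=9≤10, objective 23.
The best lattice point is (4,2), giving 26.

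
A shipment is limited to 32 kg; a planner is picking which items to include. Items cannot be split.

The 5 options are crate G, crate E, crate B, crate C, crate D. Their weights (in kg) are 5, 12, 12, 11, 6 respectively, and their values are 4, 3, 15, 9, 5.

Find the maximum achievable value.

Take crate B, crate C, and crate D: weight 12 + 11 + 6 = 29 ≤ 32, value 15 + 9 + 5 = 29.
No other feasible combination does better.

29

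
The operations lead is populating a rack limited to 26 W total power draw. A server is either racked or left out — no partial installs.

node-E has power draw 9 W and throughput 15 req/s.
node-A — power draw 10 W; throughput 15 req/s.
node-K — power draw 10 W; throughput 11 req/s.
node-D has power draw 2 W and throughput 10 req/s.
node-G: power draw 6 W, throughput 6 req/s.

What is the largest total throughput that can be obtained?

40

Allowing fractional choices, the relaxed optimum would be about 45.5, but servers are indivisible.
node-A + node-K + node-D: power draw 10 + 10 + 2 = 22 ≤ 26, throughput 15 + 11 + 10 = 36.
node-E + node-K + node-D: power draw 9 + 10 + 2 = 21 ≤ 26, throughput 15 + 11 + 10 = 36.
node-E + node-A + node-D: power draw 9 + 10 + 2 = 21 ≤ 26, throughput 15 + 15 + 10 = 40.
Best is node-E, node-A, and node-D with total throughput 40.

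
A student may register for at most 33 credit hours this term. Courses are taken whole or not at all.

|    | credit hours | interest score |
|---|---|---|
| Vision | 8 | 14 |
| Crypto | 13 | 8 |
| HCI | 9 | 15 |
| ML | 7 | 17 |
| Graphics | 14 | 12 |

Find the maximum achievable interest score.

Treat it as a binary knapsack problem.
Allowing fractional choices, the relaxed optimum would be about 53.7, but courses are indivisible.
Vision + HCI + ML: credit hours 8 + 9 + 7 = 24 ≤ 33, interest score 14 + 15 + 17 = 46.
HCI + ML + Graphics: credit hours 9 + 7 + 14 = 30 ≤ 33, interest score 15 + 17 + 12 = 44.
Vision + ML + Graphics: credit hours 8 + 7 + 14 = 29 ≤ 33, interest score 14 + 17 + 12 = 43.
Best is Vision, HCI, and ML with total interest score 46.

46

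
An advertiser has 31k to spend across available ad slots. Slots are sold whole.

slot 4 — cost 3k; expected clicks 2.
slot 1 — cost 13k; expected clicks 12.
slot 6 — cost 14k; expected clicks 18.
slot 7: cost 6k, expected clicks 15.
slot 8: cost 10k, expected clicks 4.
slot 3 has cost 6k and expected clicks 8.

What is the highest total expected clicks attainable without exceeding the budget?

43

Allowing fractional choices, the relaxed optimum would be about 45.6, but ad slots are indivisible.
slot 4 + slot 6 + slot 7 + slot 3: cost 3 + 14 + 6 + 6 = 29 ≤ 31, expected clicks 2 + 18 + 15 + 8 = 43.
slot 4 + slot 1 + slot 7 + slot 3: cost 3 + 13 + 6 + 6 = 28 ≤ 31, expected clicks 2 + 12 + 15 + 8 = 37.
slot 6 + slot 7 + slot 3: cost 14 + 6 + 6 = 26 ≤ 31, expected clicks 18 + 15 + 8 = 41.
Best is slot 4, slot 6, slot 7, and slot 3 with total expected clicks 43.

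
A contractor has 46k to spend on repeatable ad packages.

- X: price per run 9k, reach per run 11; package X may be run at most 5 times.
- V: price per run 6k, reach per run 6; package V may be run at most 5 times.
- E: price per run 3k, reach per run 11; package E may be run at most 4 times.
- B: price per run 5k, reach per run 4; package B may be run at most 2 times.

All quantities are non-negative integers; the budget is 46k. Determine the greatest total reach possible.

Take 3×X, 1×V, and 4×E: price 45 ≤ 46, reach 3·11 + 1·6 + 4·11 = 83.
E has the best ratio (11/3) and is taken to its limit of 4; remaining capacity is filled optimally with the others.

83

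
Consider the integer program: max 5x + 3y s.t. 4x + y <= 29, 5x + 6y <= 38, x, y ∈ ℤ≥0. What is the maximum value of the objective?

Relaxing integrality, the LP optimum is 36.89 at (x,y) = (7.16, 0.368), which is not an integer point.
(x,y)=(7,0): 4·7+1·0=28≤29, 5·7+6·0=35≤38, objective 35.
(x,y)=(6,1): 4·6+1·1=25≤29, 5·6+6·1=36≤38, objective 33.
(x,y)=(6,0): 4·6+1·0=24≤29, 5·6+6·0=30≤38, objective 30.
No feasible integer point exceeds 35.

35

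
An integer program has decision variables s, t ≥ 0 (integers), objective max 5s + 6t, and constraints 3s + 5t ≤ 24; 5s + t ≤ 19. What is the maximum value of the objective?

33

(s,t)=(3,3): 3·3+5·3=24≤24, 5·3+1·3=18≤19, objective 33.
(s,t)=(2,3): 3·2+5·3=21≤24, 5·2+1·3=13≤19, objective 28.
(s,t)=(3,2): 3·3+5·2=19≤24, 5·3+1·2=17≤19, objective 27.
(s,t)=(2,2): 3·2+5·2=16≤24, 5·2+1·2=12≤19, objective 22.
Maximum is 33 at (s,t)=(3,3).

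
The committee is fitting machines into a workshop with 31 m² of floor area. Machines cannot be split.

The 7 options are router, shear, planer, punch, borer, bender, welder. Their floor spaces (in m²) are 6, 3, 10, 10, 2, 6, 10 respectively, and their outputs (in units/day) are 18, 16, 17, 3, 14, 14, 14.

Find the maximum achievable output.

79

Allowing fractional choices, the relaxed optimum would be about 84.6, but machines are indivisible.
router + shear + planer + borer + bender: floor space 6 + 3 + 10 + 2 + 6 = 27 ≤ 31, output 18 + 16 + 17 + 14 + 14 = 79.
router + shear + planer + borer + welder: floor space 6 + 3 + 10 + 2 + 10 = 31 ≤ 31, output 18 + 16 + 17 + 14 + 14 = 79.
The maximum output is 79; one optimal choice is router, shear, planer, borer, and bender.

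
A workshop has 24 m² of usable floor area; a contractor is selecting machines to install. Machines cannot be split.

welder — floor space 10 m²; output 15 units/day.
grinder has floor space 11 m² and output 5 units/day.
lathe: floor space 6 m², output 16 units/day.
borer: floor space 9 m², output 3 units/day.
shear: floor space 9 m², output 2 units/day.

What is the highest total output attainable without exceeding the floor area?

31

This is an integer program with binary decision variables.
grinder + lathe: floor space 11 + 6 = 17 ≤ 24, output 5 + 16 = 21.
welder + lathe: floor space 10 + 6 = 16 ≤ 24, output 15 + 16 = 31.
Best is welder and lathe with total output 31.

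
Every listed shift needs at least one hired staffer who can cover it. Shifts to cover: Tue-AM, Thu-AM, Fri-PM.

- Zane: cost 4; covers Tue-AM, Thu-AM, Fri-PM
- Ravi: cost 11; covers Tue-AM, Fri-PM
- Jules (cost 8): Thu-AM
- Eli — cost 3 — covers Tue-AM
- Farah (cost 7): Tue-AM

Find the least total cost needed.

4

This is an integer covering problem.
Zane alone covers Tue-AM, Thu-AM, Fri-PM — every shift.
Total cost: 4.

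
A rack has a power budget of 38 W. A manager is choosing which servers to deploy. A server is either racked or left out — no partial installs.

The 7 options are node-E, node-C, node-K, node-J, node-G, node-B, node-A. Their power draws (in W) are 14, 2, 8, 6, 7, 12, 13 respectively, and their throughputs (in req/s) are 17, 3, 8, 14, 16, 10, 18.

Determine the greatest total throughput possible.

node-E + node-C + node-K + node-J + node-G: power draw 14 + 2 + 8 + 6 + 7 = 37 ≤ 38, throughput 17 + 3 + 8 + 14 + 16 = 58.
node-C + node-K + node-J + node-G + node-A: power draw 2 + 8 + 6 + 7 + 13 = 36 ≤ 38, throughput 3 + 8 + 14 + 16 + 18 = 59.
Best is node-C, node-K, node-J, node-G, and node-A with total throughput 59.

59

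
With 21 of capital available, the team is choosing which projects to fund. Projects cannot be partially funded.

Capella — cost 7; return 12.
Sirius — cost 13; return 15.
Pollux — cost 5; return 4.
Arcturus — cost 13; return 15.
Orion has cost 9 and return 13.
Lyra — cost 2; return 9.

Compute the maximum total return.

34

Capella + Orion + Lyra: cost 7 + 9 + 2 = 18 ≤ 21, return 12 + 13 + 9 = 34.
Sirius + Pollux + Lyra: cost 13 + 5 + 2 = 20 ≤ 21, return 15 + 4 + 9 = 28.
Capella + Pollux + Orion: cost 7 + 5 + 9 = 21 ≤ 21, return 12 + 4 + 13 = 29.
Best is Capella, Orion, and Lyra with total return 34.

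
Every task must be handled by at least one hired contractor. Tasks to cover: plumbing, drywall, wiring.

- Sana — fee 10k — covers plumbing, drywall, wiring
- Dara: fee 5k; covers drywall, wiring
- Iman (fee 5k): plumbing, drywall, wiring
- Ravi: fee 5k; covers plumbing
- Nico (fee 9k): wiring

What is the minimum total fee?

5

This is an integer covering problem.
Iman alone covers plumbing, drywall, wiring — every task.
Total fee: 5.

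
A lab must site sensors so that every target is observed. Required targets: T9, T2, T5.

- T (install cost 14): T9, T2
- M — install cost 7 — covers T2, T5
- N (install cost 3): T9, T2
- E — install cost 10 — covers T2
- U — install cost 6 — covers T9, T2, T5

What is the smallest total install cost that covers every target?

This is a weighted set-cover instance.
The greedy cost-per-new-target heuristic would pick N and U for 9, but a cheaper cover exists.
U alone covers T9, T2, T5 — every target.
Total install cost: 6.
No cover costs less than 6.

6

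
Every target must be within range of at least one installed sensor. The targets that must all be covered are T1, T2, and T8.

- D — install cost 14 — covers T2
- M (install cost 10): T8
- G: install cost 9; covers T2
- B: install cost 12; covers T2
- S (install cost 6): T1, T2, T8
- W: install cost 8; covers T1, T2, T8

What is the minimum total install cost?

6

S alone covers T1, T2, T8 — every target.
Total install cost: 6.
No cover costs less than 6.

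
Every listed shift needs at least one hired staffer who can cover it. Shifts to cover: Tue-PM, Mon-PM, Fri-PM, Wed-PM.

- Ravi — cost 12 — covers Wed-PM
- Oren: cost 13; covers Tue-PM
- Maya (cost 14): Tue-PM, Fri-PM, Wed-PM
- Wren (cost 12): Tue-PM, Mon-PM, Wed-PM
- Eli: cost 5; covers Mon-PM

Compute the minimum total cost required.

19

The greedy cost-per-new-shift heuristic would pick Wren and Maya for 26, but a cheaper cover exists.
Choose Maya and Eli: together they cover Tue-PM, Mon-PM, Fri-PM, Wed-PM — every shift.
Total cost: 14 + 5 = 19.
No cover costs less than 19.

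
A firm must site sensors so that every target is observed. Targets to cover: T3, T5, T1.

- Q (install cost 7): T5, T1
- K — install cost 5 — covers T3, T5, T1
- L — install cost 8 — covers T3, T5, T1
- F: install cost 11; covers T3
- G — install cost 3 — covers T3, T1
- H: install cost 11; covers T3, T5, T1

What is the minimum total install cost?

The greedy cost-per-new-target heuristic would pick G and K for 8, but a cheaper cover exists.
K alone covers T3, T5, T1 — every target.
Total install cost: 5.
No cover costs less than 5.

5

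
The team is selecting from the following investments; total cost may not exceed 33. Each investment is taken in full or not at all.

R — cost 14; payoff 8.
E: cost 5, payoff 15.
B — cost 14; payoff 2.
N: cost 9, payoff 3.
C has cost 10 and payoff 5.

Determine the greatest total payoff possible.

This is a 0-1 knapsack instance.
Take R, E, and C: cost 14 + 5 + 10 = 29 ≤ 33, payoff 8 + 15 + 5 = 28.
No other feasible combination does better.

28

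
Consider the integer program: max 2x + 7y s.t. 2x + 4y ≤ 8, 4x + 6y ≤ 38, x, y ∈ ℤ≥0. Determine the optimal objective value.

(x,y)=(0,2): 2·0+4·2=8≤8, 4·0+6·2=12≤38, objective 14.
(x,y)=(1,1): 2·1+4·1=6≤8, 4·1+6·1=10≤38, objective 9.
(x,y)=(0,1): 2·0+4·1=4≤8, 4·0+6·1=6≤38, objective 7.
The best lattice point is (0,2), giving 14.

14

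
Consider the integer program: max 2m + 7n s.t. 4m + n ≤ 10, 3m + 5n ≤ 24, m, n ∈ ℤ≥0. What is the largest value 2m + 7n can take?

(m,n)=(1,4) is feasible, giving 30.
(m,n)=(0,4) is feasible, giving 28.
(m,n)=(1,3) is feasible, giving 23.
The best lattice point is (1,4), giving 30.

30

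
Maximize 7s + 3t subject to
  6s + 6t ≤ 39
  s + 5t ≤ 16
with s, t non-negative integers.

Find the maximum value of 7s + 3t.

The continuous relaxation peaks at (6.5, 0) with value 45.50; rounding to a feasible lattice point costs some objective.
(s,t)=(6,0): 6·6+6·0=36≤39, 1·6+5·0=6≤16, objective 42.
(s,t)=(5,1): 6·5+6·1=36≤39, 1·5+5·1=10≤16, objective 38.
(s,t)=(5,0): 6·5+6·0=30≤39, 1·5+5·0=5≤16, objective 35.
Maximum is 42 at (s,t)=(6,0).

42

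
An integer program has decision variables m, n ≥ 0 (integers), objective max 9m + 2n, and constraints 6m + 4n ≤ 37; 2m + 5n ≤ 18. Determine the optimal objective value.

(m,n)=(6,0) is feasible, giving 54.
(m,n)=(5,1) is feasible, giving 47.
No feasible integer point exceeds 54.

54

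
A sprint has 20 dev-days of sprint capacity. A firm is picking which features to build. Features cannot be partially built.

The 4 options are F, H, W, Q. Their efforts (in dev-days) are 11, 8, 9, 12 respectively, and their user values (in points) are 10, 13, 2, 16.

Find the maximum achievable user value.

This is an integer program with binary decision variables.
Take H and Q: effort 8 + 12 = 20 ≤ 20, user value 13 + 16 = 29.
No other feasible combination does better.

29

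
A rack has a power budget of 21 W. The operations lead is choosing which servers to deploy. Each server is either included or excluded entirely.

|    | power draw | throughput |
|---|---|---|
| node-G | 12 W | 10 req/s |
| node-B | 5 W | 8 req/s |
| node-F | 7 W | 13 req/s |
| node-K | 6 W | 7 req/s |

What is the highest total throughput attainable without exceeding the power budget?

28

node-B + node-F + node-K: power draw 5 + 7 + 6 = 18 ≤ 21, throughput 8 + 13 + 7 = 28.
node-G + node-F: power draw 12 + 7 = 19 ≤ 21, throughput 10 + 13 = 23.
node-B + node-F: power draw 5 + 7 = 12 ≤ 21, throughput 8 + 13 = 21.
Best is node-B, node-F, and node-K with total throughput 28.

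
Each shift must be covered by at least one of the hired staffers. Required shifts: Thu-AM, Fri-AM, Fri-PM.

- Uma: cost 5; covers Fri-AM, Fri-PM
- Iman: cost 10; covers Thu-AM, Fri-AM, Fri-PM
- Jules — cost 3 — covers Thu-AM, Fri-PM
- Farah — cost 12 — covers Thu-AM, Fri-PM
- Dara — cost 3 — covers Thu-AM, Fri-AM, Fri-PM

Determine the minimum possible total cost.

Dara alone covers Thu-AM, Fri-AM, Fri-PM — every shift.
Total cost: 3.
No cover costs less than 3.

3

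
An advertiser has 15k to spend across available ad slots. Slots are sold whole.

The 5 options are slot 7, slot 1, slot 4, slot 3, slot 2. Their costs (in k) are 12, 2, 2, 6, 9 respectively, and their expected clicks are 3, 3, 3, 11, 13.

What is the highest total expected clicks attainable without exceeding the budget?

24

slot 3 + slot 2: cost 6 + 9 = 15 ≤ 15, expected clicks 11 + 13 = 24.
slot 1 + slot 4 + slot 2: cost 2 + 2 + 9 = 13 ≤ 15, expected clicks 3 + 3 + 13 = 19.
Best is slot 3 and slot 2 with total expected clicks 24.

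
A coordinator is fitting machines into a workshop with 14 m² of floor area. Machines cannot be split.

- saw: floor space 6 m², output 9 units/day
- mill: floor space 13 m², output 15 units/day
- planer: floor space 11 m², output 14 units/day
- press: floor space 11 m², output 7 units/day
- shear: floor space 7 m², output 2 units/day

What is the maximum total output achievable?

15

Treat it as a binary knapsack problem.
planer: floor space 11 ≤ 14, output 14.
mill: floor space 13 ≤ 14, output 15.
Best is mill with total output 15.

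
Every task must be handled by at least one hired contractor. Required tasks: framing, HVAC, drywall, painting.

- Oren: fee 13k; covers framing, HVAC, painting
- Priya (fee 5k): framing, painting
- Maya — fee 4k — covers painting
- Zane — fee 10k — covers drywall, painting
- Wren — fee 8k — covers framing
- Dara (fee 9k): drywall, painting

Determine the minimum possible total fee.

Choose Oren and Dara: together they cover framing, HVAC, drywall, painting — every task.
Total fee: 13 + 9 = 22.

22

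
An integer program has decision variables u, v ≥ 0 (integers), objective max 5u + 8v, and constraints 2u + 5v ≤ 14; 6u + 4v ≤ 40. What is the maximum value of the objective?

30

Relaxing integrality, the LP optimum is 34.18 at (u,v) = (6.55, 0.182), which is not an integer point.
(u,v)=(6,0) is feasible, giving 30.
(u,v)=(5,0) is feasible, giving 25.
The best lattice point is (6,0), giving 30.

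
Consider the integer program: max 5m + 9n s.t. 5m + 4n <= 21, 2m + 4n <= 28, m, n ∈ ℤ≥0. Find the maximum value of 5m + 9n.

Relaxing integrality, the LP optimum is 47.25 at (m,n) = (0, 5.25), which is not an integer point.
(m,n)=(0,5): 5·0+4·5=20≤21, 2·0+4·5=20≤28, objective 45.
(m,n)=(1,4): 5·1+4·4=21≤21, 2·1+4·4=18≤28, objective 41.
(m,n)=(0,4): 5·0+4·4=16≤21, 2·0+4·4=16≤28, objective 36.
Maximum is 45 at (m,n)=(0,5).

45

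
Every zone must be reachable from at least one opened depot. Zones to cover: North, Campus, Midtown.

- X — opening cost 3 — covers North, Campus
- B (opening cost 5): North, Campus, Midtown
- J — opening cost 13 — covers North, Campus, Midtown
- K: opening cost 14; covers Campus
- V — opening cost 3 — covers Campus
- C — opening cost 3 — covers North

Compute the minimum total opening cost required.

The greedy cost-per-new-zone heuristic would pick X and B for 8, but a cheaper cover exists.
B alone covers North, Campus, Midtown — every zone.
Total opening cost: 5.
No cover costs less than 5.

5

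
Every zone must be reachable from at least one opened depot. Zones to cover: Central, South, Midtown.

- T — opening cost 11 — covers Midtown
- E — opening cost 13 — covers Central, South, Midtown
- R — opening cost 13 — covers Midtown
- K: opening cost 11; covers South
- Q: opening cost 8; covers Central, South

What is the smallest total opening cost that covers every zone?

This is a weighted set-cover instance.
The greedy cost-per-new-zone heuristic would pick Q and T for 19, but a cheaper cover exists.
E alone covers Central, South, Midtown — every zone.
Total opening cost: 13.
No cover costs less than 13.

13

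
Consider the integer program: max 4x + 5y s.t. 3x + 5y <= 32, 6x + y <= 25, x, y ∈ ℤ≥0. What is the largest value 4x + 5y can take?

33

The continuous relaxation peaks at (3.44, 4.33) with value 35.44; rounding to a feasible lattice point costs some objective.
(x,y)=(2,5): 3·2+5·5=31≤32, 6·2+1·5=17≤25, objective 33.
(x,y)=(3,4): 3·3+5·4=29≤32, 6·3+1·4=22≤25, objective 32.
(x,y)=(1,5): 3·1+5·5=28≤32, 6·1+1·5=11≤25, objective 29.
(x,y)=(2,4): 3·2+5·4=26≤32, 6·2+1·4=16≤25, objective 28.
Maximum is 33 at (x,y)=(2,5).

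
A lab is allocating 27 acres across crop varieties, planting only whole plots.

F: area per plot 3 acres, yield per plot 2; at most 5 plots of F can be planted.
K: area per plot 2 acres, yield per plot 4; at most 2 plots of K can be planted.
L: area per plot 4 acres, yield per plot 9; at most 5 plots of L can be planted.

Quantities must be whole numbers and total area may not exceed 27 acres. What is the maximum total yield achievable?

1×F, 2×K, and 5×L: area 27 ≤ 27, yield 1·2 + 2·4 + 5·9 = 55.
2×K and 5×L: area 24 ≤ 27, yield 2·4 + 5·9 = 53.
Best is 55.

55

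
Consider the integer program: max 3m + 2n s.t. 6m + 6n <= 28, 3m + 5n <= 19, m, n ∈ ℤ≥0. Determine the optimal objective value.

(m,n)=(4,0): 6·4+6·0=24≤28, 3·4+5·0=12≤19, objective 12.
(m,n)=(3,1): 6·3+6·1=24≤28, 3·3+5·1=14≤19, objective 11.
(m,n)=(3,0): 6·3+6·0=18≤28, 3·3+5·0=9≤19, objective 9.
Maximum is 12 at (m,n)=(4,0).

12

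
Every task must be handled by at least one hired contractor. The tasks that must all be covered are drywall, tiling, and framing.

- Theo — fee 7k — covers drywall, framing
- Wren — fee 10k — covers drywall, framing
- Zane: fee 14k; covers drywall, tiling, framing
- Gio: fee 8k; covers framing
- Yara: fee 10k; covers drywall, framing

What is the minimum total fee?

This is a weighted set-cover instance.
The greedy cost-per-new-task heuristic would pick Theo and Zane for 21, but a cheaper cover exists.
Zane alone covers drywall, tiling, framing — every task.
Total fee: 14.
No cover costs less than 14.

14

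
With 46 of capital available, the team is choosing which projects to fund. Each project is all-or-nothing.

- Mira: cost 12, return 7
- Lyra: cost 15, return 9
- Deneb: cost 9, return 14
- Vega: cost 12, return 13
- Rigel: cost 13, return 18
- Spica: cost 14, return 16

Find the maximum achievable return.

This is a 0-1 knapsack instance.
Allowing fractional choices, the relaxed optimum would be about 58.8, but projects are indivisible.
Vega + Rigel + Spica: cost 12 + 13 + 14 = 39 ≤ 46, return 13 + 18 + 16 = 47.
Mira + Deneb + Vega + Rigel: cost 12 + 9 + 12 + 13 = 46 ≤ 46, return 7 + 14 + 13 + 18 = 52.
Deneb + Rigel + Spica: cost 9 + 13 + 14 = 36 ≤ 46, return 14 + 18 + 16 = 48.
Best is Mira, Deneb, Vega, and Rigel with total return 52.

52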